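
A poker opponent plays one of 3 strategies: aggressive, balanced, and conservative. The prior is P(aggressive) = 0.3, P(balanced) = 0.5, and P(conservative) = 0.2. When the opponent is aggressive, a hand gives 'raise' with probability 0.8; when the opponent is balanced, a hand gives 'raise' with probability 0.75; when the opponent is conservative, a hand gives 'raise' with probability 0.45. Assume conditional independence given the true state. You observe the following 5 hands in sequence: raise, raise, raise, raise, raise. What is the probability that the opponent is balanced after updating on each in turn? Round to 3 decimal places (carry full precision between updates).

0.538

After 'raise': normaliser = 0.8·0.3000 + 0.75·0.5000 + 0.45·0.2000; P(aggressive) ≈ 0.3404, P(balanced) ≈ 0.5319, P(conservative) ≈ 0.1277
After 'raise': normaliser = 0.8·0.3404 + 0.75·0.5319 + 0.45·0.1277; P(aggressive) ≈ 0.3737, P(balanced) ≈ 0.5474, P(conservative) ≈ 0.0788
After 'raise': normaliser = 0.8·0.3737 + 0.75·0.5474 + 0.45·0.0788; P(aggressive) ≈ 0.4013, P(balanced) ≈ 0.5511, P(conservative) ≈ 0.0476
After 'raise': normaliser = 0.8·0.4013 + 0.75·0.5511 + 0.45·0.0476; P(aggressive) ≈ 0.4248, P(balanced) ≈ 0.5469, P(conservative) ≈ 0.0284
After 'raise': normaliser = 0.8·0.4248 + 0.75·0.5469 + 0.45·0.0284; P(aggressive) ≈ 0.4455, P(balanced) ≈ 0.5377, P(conservative) ≈ 0.0167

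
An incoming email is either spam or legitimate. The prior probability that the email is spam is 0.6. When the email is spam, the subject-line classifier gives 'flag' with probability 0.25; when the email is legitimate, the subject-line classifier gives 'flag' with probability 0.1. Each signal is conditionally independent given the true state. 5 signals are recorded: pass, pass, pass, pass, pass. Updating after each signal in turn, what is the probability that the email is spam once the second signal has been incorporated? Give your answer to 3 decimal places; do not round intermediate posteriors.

0.510

After 'pass': P(spam) = 0.75·0.6000 / (0.75·0.6000 + 0.9·0.4000) ≈ 0.5556
After 'pass': P(spam) = 0.75·0.5556 / (0.75·0.5556 + 0.9·0.4444) ≈ 0.5102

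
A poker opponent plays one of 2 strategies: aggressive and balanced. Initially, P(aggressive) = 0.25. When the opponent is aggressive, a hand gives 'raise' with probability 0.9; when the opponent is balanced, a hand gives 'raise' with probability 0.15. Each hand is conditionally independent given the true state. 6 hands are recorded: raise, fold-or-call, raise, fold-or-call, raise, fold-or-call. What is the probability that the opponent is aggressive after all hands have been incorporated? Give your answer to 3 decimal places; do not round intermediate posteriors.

After 'raise': P(aggressive) = 0.9·0.2500 / (0.9·0.2500 + 0.15·0.7500) ≈ 0.6667
After 'fold-or-call': P(aggressive) = 0.1·0.6667 / (0.1·0.6667 + 0.85·0.3333) ≈ 0.1905
After 'raise': P(aggressive) = 0.9·0.1905 / (0.9·0.1905 + 0.15·0.8095) ≈ 0.5854
After 'fold-or-call': P(aggressive) = 0.1·0.5854 / (0.1·0.5854 + 0.85·0.4146) ≈ 0.1424
After 'raise': P(aggressive) = 0.9·0.1424 / (0.9·0.1424 + 0.15·0.8576) ≈ 0.4991
After 'fold-or-call': P(aggressive) = 0.1·0.4991 / (0.1·0.4991 + 0.85·0.5009) ≈ 0.1049

0.105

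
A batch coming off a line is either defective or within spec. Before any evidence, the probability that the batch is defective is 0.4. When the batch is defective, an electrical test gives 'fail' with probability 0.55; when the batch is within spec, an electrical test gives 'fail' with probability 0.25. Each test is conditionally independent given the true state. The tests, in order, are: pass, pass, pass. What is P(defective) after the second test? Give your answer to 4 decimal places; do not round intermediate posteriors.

0.1935

Each posterior becomes the prior for the next update.
After 'pass': P(defective) = 0.45·0.4000 / (0.45·0.4000 + 0.75·0.6000) ≈ 0.2857
After 'pass': P(defective) = 0.45·0.2857 / (0.45·0.2857 + 0.75·0.7143) ≈ 0.1935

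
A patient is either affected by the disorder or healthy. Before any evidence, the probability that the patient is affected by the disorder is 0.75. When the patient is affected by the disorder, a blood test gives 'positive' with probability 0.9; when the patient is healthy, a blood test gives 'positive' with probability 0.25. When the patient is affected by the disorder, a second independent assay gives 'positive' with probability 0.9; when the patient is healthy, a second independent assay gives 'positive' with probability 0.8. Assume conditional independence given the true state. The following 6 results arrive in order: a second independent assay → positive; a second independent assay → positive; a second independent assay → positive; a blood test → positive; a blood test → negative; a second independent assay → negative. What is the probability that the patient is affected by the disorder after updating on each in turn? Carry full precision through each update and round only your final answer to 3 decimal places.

After a second independent assay='positive': P(affected) = 0.9·0.7500 / (0.9·0.7500 + 0.8·0.2500) ≈ 0.7714
After a second independent assay='positive': P(affected) = 0.9·0.7714 / (0.9·0.7714 + 0.8·0.2286) ≈ 0.7915
After a second independent assay='positive': P(affected) = 0.9·0.7915 / (0.9·0.7915 + 0.8·0.2085) ≈ 0.8103
After a blood test='positive': P(affected) = 0.9·0.8103 / (0.9·0.8103 + 0.25·0.1897) ≈ 0.9389
After a blood test='negative': P(affected) = 0.1·0.9389 / (0.1·0.9389 + 0.75·0.0611) ≈ 0.6722
After a second independent assay='negative': P(affected) = 0.1·0.6722 / (0.1·0.6722 + 0.2·0.3278) ≈ 0.5062

0.506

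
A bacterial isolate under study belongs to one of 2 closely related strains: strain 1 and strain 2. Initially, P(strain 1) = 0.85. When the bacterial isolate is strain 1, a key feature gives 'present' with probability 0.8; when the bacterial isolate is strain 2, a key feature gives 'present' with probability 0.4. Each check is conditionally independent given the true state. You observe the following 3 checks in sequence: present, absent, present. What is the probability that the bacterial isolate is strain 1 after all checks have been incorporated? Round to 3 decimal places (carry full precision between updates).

0.883

Each posterior becomes the prior for the next update.
After 'present': P(strain 1) = 0.8·0.8500 / (0.8·0.8500 + 0.4·0.1500) ≈ 0.9189
After 'absent': P(strain 1) = 0.2·0.9189 / (0.2·0.9189 + 0.6·0.0811) ≈ 0.7907
After 'present': P(strain 1) = 0.8·0.7907 / (0.8·0.7907 + 0.4·0.2093) ≈ 0.8831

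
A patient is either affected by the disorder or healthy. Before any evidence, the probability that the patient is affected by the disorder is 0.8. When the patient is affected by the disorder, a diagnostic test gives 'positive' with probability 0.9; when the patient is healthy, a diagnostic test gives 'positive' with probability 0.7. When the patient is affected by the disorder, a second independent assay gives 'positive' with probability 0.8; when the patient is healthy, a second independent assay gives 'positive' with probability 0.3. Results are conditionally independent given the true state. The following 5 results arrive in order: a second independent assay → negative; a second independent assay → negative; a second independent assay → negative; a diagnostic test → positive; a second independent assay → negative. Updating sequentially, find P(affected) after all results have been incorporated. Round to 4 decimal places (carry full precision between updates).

0.0331

After a second independent assay='negative': P(affected) = 0.2·0.8000 / (0.2·0.8000 + 0.7·0.2000) ≈ 0.5333
After a second independent assay='negative': P(affected) = 0.2·0.5333 / (0.2·0.5333 + 0.7·0.4667) ≈ 0.2462
After a second independent assay='negative': P(affected) = 0.2·0.2462 / (0.2·0.2462 + 0.7·0.7538) ≈ 0.0853
After a diagnostic test='positive': P(affected) = 0.9·0.0853 / (0.9·0.0853 + 0.7·0.9147) ≈ 0.1071
After a second independent assay='negative': P(affected) = 0.2·0.1071 / (0.2·0.1071 + 0.7·0.8929) ≈ 0.0331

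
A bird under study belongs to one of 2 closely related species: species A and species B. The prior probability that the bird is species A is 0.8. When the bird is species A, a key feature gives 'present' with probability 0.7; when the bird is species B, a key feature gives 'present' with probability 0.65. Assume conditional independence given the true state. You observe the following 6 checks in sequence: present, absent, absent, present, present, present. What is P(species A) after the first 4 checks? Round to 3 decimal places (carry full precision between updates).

0.773

After 'present': P(species A) = 0.7·0.8000 / (0.7·0.8000 + 0.65·0.2000) ≈ 0.8116
After 'absent': P(species A) = 0.3·0.8116 / (0.3·0.8116 + 0.35·0.1884) ≈ 0.7869
After 'absent': P(species A) = 0.3·0.7869 / (0.3·0.7869 + 0.35·0.2131) ≈ 0.7599
After 'present': P(species A) = 0.7·0.7599 / (0.7·0.7599 + 0.65·0.2401) ≈ 0.7732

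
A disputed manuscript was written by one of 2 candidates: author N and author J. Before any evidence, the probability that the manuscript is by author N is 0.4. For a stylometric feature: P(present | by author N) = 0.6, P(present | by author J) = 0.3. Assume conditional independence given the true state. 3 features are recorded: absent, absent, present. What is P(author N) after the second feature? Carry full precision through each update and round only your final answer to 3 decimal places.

0.179

After 'absent': P(author N) = 0.4·0.4000 / (0.4·0.4000 + 0.7·0.6000) ≈ 0.2759
After 'absent': P(author N) = 0.4·0.2759 / (0.4·0.2759 + 0.7·0.7241) ≈ 0.1788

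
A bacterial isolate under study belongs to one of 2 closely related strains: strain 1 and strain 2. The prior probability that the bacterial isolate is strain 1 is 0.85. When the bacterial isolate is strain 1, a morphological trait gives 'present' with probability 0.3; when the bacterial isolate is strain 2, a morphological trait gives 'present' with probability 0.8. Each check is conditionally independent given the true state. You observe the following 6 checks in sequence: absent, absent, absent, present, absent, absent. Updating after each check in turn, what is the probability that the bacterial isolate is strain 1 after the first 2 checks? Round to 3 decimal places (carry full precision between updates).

0.986

After 'absent': P(strain 1) = 0.7·0.8500 / (0.7·0.8500 + 0.2·0.1500) ≈ 0.9520
After 'absent': P(strain 1) = 0.7·0.9520 / (0.7·0.9520 + 0.2·0.0480) ≈ 0.9858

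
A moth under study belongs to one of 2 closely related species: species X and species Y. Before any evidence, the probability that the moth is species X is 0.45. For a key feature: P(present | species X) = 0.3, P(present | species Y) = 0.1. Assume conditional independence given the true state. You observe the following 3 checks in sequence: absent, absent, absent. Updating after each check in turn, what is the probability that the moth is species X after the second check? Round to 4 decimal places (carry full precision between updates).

After 'absent': P(species X) = 0.7·0.4500 / (0.7·0.4500 + 0.9·0.5500) ≈ 0.3889
After 'absent': P(species X) = 0.7·0.3889 / (0.7·0.3889 + 0.9·0.6111) ≈ 0.3311

0.3311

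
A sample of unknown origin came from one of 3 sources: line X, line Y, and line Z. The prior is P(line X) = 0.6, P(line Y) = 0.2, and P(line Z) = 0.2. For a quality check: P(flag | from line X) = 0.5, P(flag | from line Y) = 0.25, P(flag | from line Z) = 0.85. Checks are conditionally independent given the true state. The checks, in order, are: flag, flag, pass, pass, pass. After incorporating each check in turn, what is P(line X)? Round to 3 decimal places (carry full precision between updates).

0.765

After 'flag': normaliser = 0.5·0.6000 + 0.25·0.2000 + 0.85·0.2000; P(line X) ≈ 0.5769, P(line Y) ≈ 0.0962, P(line Z) ≈ 0.3269
After 'flag': normaliser = 0.5·0.5769 + 0.25·0.0962 + 0.85·0.3269; P(line X) ≈ 0.4886, P(line Y) ≈ 0.0407, P(line Z) ≈ 0.4707
After 'pass': normaliser = 0.5·0.4886 + 0.75·0.0407 + 0.15·0.4707; P(line X) ≈ 0.7072, P(line Y) ≈ 0.0884, P(line Z) ≈ 0.2044
After 'pass': normaliser = 0.5·0.7072 + 0.75·0.0884 + 0.15·0.2044; P(line X) ≈ 0.7848, P(line Y) ≈ 0.1472, P(line Z) ≈ 0.0680
After 'pass': normaliser = 0.5·0.7848 + 0.75·0.1472 + 0.15·0.0680; P(line X) ≈ 0.7650, P(line Y) ≈ 0.2151, P(line Z) ≈ 0.0199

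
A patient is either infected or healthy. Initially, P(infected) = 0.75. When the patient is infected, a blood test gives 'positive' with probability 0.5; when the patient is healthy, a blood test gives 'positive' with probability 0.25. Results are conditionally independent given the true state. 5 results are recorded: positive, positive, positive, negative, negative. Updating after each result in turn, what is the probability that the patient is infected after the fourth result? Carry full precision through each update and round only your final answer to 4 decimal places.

Each posterior becomes the prior for the next update.
After 'positive': P(infected) = 0.5·0.7500 / (0.5·0.7500 + 0.25·0.2500) ≈ 0.8571
After 'positive': P(infected) = 0.5·0.8571 / (0.5·0.8571 + 0.25·0.1429) ≈ 0.9231
After 'positive': P(infected) = 0.5·0.9231 / (0.5·0.9231 + 0.25·0.0769) ≈ 0.9600
After 'negative': P(infected) = 0.5·0.9600 / (0.5·0.9600 + 0.75·0.0400) ≈ 0.9412

0.9412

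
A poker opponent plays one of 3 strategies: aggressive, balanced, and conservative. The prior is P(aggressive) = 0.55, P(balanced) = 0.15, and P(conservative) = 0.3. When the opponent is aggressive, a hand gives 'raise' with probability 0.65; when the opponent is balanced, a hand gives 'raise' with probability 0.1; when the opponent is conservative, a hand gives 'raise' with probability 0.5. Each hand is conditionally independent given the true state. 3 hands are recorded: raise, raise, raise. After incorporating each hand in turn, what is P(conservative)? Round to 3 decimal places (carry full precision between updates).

Each posterior becomes the prior for the next update.
After 'raise': normaliser = 0.65·0.5500 + 0.1·0.1500 + 0.5·0.3000; P(aggressive) ≈ 0.6842, P(balanced) ≈ 0.0287, P(conservative) ≈ 0.2871
After 'raise': normaliser = 0.65·0.6842 + 0.1·0.0287 + 0.5·0.2871; P(aggressive) ≈ 0.7523, P(balanced) ≈ 0.0049, P(conservative) ≈ 0.2428
After 'raise': normaliser = 0.65·0.7523 + 0.1·0.0049 + 0.5·0.2428; P(aggressive) ≈ 0.8005, P(balanced) ≈ 0.0008, P(conservative) ≈ 0.1987

0.199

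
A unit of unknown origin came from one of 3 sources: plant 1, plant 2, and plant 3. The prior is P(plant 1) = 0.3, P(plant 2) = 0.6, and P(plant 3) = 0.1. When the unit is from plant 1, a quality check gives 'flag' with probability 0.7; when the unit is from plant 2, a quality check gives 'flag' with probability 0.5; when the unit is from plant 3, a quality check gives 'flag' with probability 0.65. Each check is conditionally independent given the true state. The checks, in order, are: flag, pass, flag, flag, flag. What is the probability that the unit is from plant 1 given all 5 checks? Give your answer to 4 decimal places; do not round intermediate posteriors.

After 'flag': normaliser = 0.7·0.3000 + 0.5·0.6000 + 0.65·0.1000; P(plant 1) ≈ 0.3652, P(plant 2) ≈ 0.5217, P(plant 3) ≈ 0.1130
After 'pass': normaliser = 0.3·0.3652 + 0.5·0.5217 + 0.35·0.1130; P(plant 1) ≈ 0.2672, P(plant 2) ≈ 0.6363, P(plant 3) ≈ 0.0965
After 'flag': normaliser = 0.7·0.2672 + 0.5·0.6363 + 0.65·0.0965; P(plant 1) ≈ 0.3294, P(plant 2) ≈ 0.5602, P(plant 3) ≈ 0.1104
After 'flag': normaliser = 0.7·0.3294 + 0.5·0.5602 + 0.65·0.1104; P(plant 1) ≈ 0.3959, P(plant 2) ≈ 0.4809, P(plant 3) ≈ 0.1233
After 'flag': normaliser = 0.7·0.3959 + 0.5·0.4809 + 0.65·0.1233; P(plant 1) ≈ 0.4636, P(plant 2) ≈ 0.4023, P(plant 3) ≈ 0.1341

0.4636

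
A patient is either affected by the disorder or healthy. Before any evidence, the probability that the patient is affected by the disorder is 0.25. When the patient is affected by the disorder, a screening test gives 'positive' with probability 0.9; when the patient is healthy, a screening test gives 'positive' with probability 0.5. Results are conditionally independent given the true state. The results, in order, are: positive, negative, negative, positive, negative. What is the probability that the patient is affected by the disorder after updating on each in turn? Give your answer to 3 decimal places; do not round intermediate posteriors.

0.009

After 'positive': P(affected) = 0.9·0.2500 / (0.9·0.2500 + 0.5·0.7500) ≈ 0.3750
After 'negative': P(affected) = 0.1·0.3750 / (0.1·0.3750 + 0.5·0.6250) ≈ 0.1071
After 'negative': P(affected) = 0.1·0.1071 / (0.1·0.1071 + 0.5·0.8929) ≈ 0.0234
After 'positive': P(affected) = 0.9·0.0234 / (0.9·0.0234 + 0.5·0.9766) ≈ 0.0414
After 'negative': P(affected) = 0.1·0.0414 / (0.1·0.0414 + 0.5·0.9586) ≈ 0.0086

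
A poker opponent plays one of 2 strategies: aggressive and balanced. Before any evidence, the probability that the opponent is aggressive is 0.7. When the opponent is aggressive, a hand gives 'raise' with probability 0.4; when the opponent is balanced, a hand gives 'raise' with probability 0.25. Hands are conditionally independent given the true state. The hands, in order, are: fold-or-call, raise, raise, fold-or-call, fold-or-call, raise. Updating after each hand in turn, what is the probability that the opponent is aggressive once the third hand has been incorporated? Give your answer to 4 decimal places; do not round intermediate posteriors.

After 'fold-or-call': P(aggressive) = 0.6·0.7000 / (0.6·0.7000 + 0.75·0.3000) ≈ 0.6512
After 'raise': P(aggressive) = 0.4·0.6512 / (0.4·0.6512 + 0.25·0.3488) ≈ 0.7492
After 'raise': P(aggressive) = 0.4·0.7492 / (0.4·0.7492 + 0.25·0.2508) ≈ 0.8269

0.8269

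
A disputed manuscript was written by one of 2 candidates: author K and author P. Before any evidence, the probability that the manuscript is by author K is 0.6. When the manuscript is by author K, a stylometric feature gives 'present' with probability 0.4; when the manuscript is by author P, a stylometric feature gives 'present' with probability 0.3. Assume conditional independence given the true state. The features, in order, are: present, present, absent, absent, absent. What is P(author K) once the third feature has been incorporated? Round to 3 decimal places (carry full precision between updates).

0.696

After 'present': P(author K) = 0.4·0.6000 / (0.4·0.6000 + 0.3·0.4000) ≈ 0.6667
After 'present': P(author K) = 0.4·0.6667 / (0.4·0.6667 + 0.3·0.3333) ≈ 0.7273
After 'absent': P(author K) = 0.6·0.7273 / (0.6·0.7273 + 0.7·0.2727) ≈ 0.6957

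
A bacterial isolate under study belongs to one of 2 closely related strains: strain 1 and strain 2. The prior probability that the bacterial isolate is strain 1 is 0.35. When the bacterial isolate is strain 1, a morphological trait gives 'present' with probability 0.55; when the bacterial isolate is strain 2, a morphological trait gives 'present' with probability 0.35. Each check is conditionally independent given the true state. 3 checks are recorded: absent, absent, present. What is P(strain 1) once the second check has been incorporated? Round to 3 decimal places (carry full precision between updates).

0.205

After 'absent': P(strain 1) = 0.45·0.3500 / (0.45·0.3500 + 0.65·0.6500) ≈ 0.2716
After 'absent': P(strain 1) = 0.45·0.2716 / (0.45·0.2716 + 0.65·0.7284) ≈ 0.2051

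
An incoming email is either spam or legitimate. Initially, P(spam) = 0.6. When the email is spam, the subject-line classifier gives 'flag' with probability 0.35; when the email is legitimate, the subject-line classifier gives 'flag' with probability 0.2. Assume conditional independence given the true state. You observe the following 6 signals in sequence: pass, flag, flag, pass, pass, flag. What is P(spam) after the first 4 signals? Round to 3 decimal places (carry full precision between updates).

0.752

Each posterior becomes the prior for the next update.
After 'pass': P(spam) = 0.65·0.6000 / (0.65·0.6000 + 0.8·0.4000) ≈ 0.5493
After 'flag': P(spam) = 0.35·0.5493 / (0.35·0.5493 + 0.2·0.4507) ≈ 0.6808
After 'flag': P(spam) = 0.35·0.6808 / (0.35·0.6808 + 0.2·0.3192) ≈ 0.7887
After 'pass': P(spam) = 0.65·0.7887 / (0.65·0.7887 + 0.8·0.2113) ≈ 0.7520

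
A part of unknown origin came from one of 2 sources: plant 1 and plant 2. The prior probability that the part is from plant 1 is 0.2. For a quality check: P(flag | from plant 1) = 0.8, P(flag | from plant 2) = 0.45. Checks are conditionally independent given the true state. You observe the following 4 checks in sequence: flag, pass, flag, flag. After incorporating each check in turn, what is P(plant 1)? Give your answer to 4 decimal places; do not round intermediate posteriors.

After 'flag': P(plant 1) = 0.8·0.2000 / (0.8·0.2000 + 0.45·0.8000) ≈ 0.3077
After 'pass': P(plant 1) = 0.2·0.3077 / (0.2·0.3077 + 0.55·0.6923) ≈ 0.1391
After 'flag': P(plant 1) = 0.8·0.1391 / (0.8·0.1391 + 0.45·0.8609) ≈ 0.2232
After 'flag': P(plant 1) = 0.8·0.2232 / (0.8·0.2232 + 0.45·0.7768) ≈ 0.3381

0.3381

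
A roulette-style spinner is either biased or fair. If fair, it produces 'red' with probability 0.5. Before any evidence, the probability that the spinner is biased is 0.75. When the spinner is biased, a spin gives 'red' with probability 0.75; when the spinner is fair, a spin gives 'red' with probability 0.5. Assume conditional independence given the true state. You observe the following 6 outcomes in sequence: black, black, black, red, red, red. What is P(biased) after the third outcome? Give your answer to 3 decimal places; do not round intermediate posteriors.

0.273

After 'black': P(biased) = 0.25·0.7500 / (0.25·0.7500 + 0.5·0.2500) ≈ 0.6000
After 'black': P(biased) = 0.25·0.6000 / (0.25·0.6000 + 0.5·0.4000) ≈ 0.4286
After 'black': P(biased) = 0.25·0.4286 / (0.25·0.4286 + 0.5·0.5714) ≈ 0.2727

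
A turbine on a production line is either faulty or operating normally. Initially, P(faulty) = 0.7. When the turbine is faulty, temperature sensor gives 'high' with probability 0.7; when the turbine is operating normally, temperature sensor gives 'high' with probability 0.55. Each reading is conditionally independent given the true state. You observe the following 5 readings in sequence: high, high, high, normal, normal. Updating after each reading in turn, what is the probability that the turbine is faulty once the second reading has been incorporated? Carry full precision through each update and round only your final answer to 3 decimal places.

After 'high': P(faulty) = 0.7·0.7000 / (0.7·0.7000 + 0.55·0.3000) ≈ 0.7481
After 'high': P(faulty) = 0.7·0.7481 / (0.7·0.7481 + 0.55·0.2519) ≈ 0.7908

0.791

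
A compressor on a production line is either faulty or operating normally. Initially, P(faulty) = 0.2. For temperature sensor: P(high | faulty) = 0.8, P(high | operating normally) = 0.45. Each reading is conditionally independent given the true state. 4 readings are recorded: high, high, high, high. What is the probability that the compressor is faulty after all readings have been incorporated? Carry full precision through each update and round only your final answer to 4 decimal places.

0.7141

After 'high': P(faulty) = 0.8·0.2000 / (0.8·0.2000 + 0.45·0.8000) ≈ 0.3077
After 'high': P(faulty) = 0.8·0.3077 / (0.8·0.3077 + 0.45·0.6923) ≈ 0.4414
After 'high': P(faulty) = 0.8·0.4414 / (0.8·0.4414 + 0.45·0.5586) ≈ 0.5841
After 'high': P(faulty) = 0.8·0.5841 / (0.8·0.5841 + 0.45·0.4159) ≈ 0.7141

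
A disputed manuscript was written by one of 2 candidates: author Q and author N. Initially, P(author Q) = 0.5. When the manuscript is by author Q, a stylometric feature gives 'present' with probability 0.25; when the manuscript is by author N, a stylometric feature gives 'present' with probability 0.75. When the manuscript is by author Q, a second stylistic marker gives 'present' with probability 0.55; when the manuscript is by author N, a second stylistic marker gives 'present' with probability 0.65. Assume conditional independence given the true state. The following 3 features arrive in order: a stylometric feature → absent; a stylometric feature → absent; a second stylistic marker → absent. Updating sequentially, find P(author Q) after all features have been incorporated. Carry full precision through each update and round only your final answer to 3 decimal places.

After a stylometric feature='absent': P(author Q) = 0.75·0.5000 / (0.75·0.5000 + 0.25·0.5000) ≈ 0.7500
After a stylometric feature='absent': P(author Q) = 0.75·0.7500 / (0.75·0.7500 + 0.25·0.2500) ≈ 0.9000
After a second stylistic marker='absent': P(author Q) = 0.45·0.9000 / (0.45·0.9000 + 0.35·0.1000) ≈ 0.9205

0.920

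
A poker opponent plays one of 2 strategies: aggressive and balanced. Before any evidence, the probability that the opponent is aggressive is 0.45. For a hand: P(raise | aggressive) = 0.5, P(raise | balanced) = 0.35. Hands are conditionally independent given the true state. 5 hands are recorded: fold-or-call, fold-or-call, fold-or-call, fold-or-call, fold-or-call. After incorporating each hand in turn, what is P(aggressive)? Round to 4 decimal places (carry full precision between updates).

0.1806

Each posterior becomes the prior for the next update.
After 'fold-or-call': P(aggressive) = 0.5·0.4500 / (0.5·0.4500 + 0.65·0.5500) ≈ 0.3863
After 'fold-or-call': P(aggressive) = 0.5·0.3863 / (0.5·0.3863 + 0.65·0.6137) ≈ 0.3262
After 'fold-or-call': P(aggressive) = 0.5·0.3262 / (0.5·0.3262 + 0.65·0.6738) ≈ 0.2714
After 'fold-or-call': P(aggressive) = 0.5·0.2714 / (0.5·0.2714 + 0.65·0.7286) ≈ 0.2227
After 'fold-or-call': P(aggressive) = 0.5·0.2227 / (0.5·0.2227 + 0.65·0.7773) ≈ 0.1806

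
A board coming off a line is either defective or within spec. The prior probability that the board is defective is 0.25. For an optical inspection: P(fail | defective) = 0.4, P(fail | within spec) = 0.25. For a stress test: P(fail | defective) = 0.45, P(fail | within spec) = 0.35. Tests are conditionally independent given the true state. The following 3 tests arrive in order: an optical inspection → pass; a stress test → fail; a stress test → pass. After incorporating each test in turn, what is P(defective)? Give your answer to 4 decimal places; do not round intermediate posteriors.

0.2249

Each posterior becomes the prior for the next update.
After an optical inspection='pass': P(defective) = 0.6·0.2500 / (0.6·0.2500 + 0.75·0.7500) ≈ 0.2105
After a stress test='fail': P(defective) = 0.45·0.2105 / (0.45·0.2105 + 0.35·0.7895) ≈ 0.2553
After a stress test='pass': P(defective) = 0.55·0.2553 / (0.55·0.2553 + 0.65·0.7447) ≈ 0.2249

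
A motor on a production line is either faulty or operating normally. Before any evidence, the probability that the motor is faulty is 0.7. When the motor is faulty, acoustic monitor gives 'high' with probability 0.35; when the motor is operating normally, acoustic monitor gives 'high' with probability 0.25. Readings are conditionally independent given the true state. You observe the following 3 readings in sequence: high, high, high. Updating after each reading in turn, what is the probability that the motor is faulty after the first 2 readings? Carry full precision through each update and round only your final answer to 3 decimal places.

After 'high': P(faulty) = 0.35·0.7000 / (0.35·0.7000 + 0.25·0.3000) ≈ 0.7656
After 'high': P(faulty) = 0.35·0.7656 / (0.35·0.7656 + 0.25·0.2344) ≈ 0.8206

0.821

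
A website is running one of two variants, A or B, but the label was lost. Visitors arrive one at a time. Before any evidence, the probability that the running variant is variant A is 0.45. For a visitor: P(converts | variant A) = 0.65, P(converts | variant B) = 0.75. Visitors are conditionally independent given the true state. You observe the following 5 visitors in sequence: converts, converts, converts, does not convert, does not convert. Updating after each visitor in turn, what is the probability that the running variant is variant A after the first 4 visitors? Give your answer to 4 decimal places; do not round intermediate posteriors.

After 'converts': P(A) = 0.65·0.4500 / (0.65·0.4500 + 0.75·0.5500) ≈ 0.4149
After 'converts': P(A) = 0.65·0.4149 / (0.65·0.4149 + 0.75·0.5851) ≈ 0.3806
After 'converts': P(A) = 0.65·0.3806 / (0.65·0.3806 + 0.75·0.6194) ≈ 0.3475
After 'does not convert': P(A) = 0.35·0.3475 / (0.35·0.3475 + 0.25·0.6525) ≈ 0.4271

0.4271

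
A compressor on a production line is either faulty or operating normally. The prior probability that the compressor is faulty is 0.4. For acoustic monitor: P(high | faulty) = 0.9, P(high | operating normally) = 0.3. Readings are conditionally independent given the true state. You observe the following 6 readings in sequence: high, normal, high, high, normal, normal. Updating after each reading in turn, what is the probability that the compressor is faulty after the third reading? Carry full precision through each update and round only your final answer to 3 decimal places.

0.462

After 'high': P(faulty) = 0.9·0.4000 / (0.9·0.4000 + 0.3·0.6000) ≈ 0.6667
After 'normal': P(faulty) = 0.1·0.6667 / (0.1·0.6667 + 0.7·0.3333) ≈ 0.2222
After 'high': P(faulty) = 0.9·0.2222 / (0.9·0.2222 + 0.3·0.7778) ≈ 0.4615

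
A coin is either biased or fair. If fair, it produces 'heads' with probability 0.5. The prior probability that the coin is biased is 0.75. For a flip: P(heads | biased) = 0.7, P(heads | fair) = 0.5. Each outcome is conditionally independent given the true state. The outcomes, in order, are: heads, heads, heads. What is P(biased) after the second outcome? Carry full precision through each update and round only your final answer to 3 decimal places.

Apply Bayes' rule sequentially, carrying P(biased) forward.
After 'heads': P(biased) = 0.7·0.7500 / (0.7·0.7500 + 0.5·0.2500) ≈ 0.8077
After 'heads': P(biased) = 0.7·0.8077 / (0.7·0.8077 + 0.5·0.1923) ≈ 0.8547

0.855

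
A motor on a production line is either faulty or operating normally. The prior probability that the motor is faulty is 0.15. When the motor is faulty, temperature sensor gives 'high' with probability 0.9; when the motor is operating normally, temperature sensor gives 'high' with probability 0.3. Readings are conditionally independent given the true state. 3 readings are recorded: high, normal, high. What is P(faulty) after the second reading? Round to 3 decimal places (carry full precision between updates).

0.070

After 'high': P(faulty) = 0.9·0.1500 / (0.9·0.1500 + 0.3·0.8500) ≈ 0.3462
After 'normal': P(faulty) = 0.1·0.3462 / (0.1·0.3462 + 0.7·0.6538) ≈ 0.0703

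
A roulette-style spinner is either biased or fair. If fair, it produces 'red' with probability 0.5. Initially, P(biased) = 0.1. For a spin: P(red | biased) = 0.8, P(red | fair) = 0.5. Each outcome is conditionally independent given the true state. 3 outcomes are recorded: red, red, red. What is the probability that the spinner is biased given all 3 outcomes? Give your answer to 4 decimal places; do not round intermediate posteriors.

0.3128

After 'red': P(biased) = 0.8·0.1000 / (0.8·0.1000 + 0.5·0.9000) ≈ 0.1509
After 'red': P(biased) = 0.8·0.1509 / (0.8·0.1509 + 0.5·0.8491) ≈ 0.2215
After 'red': P(biased) = 0.8·0.2215 / (0.8·0.2215 + 0.5·0.7785) ≈ 0.3128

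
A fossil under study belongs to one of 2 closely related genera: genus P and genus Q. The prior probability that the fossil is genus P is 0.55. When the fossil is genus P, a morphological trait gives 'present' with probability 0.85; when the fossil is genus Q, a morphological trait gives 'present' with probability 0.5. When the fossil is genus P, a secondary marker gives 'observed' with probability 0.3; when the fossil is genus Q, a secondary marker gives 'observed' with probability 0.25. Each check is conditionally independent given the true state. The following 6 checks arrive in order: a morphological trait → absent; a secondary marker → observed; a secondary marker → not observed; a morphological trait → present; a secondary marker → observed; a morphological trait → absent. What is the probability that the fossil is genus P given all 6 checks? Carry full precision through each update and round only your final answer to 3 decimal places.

After a morphological trait='absent': P(genus P) = 0.15·0.5500 / (0.15·0.5500 + 0.5·0.4500) ≈ 0.2683
After a secondary marker='observed': P(genus P) = 0.3·0.2683 / (0.3·0.2683 + 0.25·0.7317) ≈ 0.3056
After a secondary marker='not observed': P(genus P) = 0.7·0.3056 / (0.7·0.3056 + 0.75·0.6944) ≈ 0.2911
After a morphological trait='present': P(genus P) = 0.85·0.2911 / (0.85·0.2911 + 0.5·0.7089) ≈ 0.4111
After a secondary marker='observed': P(genus P) = 0.3·0.4111 / (0.3·0.4111 + 0.25·0.5889) ≈ 0.4559
After a morphological trait='absent': P(genus P) = 0.15·0.4559 / (0.15·0.4559 + 0.5·0.5441) ≈ 0.2008

0.201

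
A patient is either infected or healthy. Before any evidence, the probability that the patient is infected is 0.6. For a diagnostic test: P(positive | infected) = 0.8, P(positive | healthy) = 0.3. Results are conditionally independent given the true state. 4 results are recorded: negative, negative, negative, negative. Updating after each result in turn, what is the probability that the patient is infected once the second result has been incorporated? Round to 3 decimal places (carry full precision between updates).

0.109

After 'negative': P(infected) = 0.2·0.6000 / (0.2·0.6000 + 0.7·0.4000) ≈ 0.3000
After 'negative': P(infected) = 0.2·0.3000 / (0.2·0.3000 + 0.7·0.7000) ≈ 0.1091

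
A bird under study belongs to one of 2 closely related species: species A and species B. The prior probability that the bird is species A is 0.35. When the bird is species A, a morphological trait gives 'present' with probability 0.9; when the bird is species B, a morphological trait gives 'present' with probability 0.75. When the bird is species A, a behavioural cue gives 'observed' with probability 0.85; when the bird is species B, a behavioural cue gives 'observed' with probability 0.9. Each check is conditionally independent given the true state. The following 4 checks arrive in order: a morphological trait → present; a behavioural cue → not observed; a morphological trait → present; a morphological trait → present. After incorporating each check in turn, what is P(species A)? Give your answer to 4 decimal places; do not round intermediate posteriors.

Each posterior becomes the prior for the next update.
After a morphological trait='present': P(species A) = 0.9·0.3500 / (0.9·0.3500 + 0.75·0.6500) ≈ 0.3925
After a behavioural cue='not observed': P(species A) = 0.15·0.3925 / (0.15·0.3925 + 0.1·0.6075) ≈ 0.4922
After a morphological trait='present': P(species A) = 0.9·0.4922 / (0.9·0.4922 + 0.75·0.5078) ≈ 0.5377
After a morphological trait='present': P(species A) = 0.9·0.5377 / (0.9·0.5377 + 0.75·0.4623) ≈ 0.5826

0.5826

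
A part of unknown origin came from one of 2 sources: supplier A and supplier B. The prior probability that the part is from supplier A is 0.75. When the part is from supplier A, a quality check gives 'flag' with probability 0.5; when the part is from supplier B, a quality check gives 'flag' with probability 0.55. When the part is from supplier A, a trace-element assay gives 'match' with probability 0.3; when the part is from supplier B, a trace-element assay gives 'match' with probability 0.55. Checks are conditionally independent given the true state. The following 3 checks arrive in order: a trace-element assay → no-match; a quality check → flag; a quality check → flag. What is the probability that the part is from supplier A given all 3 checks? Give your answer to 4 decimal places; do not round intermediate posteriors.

After a trace-element assay='no-match': P(supplier A) = 0.7·0.7500 / (0.7·0.7500 + 0.45·0.2500) ≈ 0.8235
After a quality check='flag': P(supplier A) = 0.5·0.8235 / (0.5·0.8235 + 0.55·0.1765) ≈ 0.8092
After a quality check='flag': P(supplier A) = 0.5·0.8092 / (0.5·0.8092 + 0.55·0.1908) ≈ 0.7941

0.7941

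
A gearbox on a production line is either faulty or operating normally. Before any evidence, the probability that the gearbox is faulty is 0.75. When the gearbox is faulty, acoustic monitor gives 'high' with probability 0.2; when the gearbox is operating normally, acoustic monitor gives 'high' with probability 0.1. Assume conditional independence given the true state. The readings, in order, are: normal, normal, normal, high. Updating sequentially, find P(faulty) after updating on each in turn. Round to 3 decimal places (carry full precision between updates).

After 'normal': P(faulty) = 0.8·0.7500 / (0.8·0.7500 + 0.9·0.2500) ≈ 0.7273
After 'normal': P(faulty) = 0.8·0.7273 / (0.8·0.7273 + 0.9·0.2727) ≈ 0.7033
After 'normal': P(faulty) = 0.8·0.7033 / (0.8·0.7033 + 0.9·0.2967) ≈ 0.6781
After 'high': P(faulty) = 0.2·0.6781 / (0.2·0.6781 + 0.1·0.3219) ≈ 0.8082

0.808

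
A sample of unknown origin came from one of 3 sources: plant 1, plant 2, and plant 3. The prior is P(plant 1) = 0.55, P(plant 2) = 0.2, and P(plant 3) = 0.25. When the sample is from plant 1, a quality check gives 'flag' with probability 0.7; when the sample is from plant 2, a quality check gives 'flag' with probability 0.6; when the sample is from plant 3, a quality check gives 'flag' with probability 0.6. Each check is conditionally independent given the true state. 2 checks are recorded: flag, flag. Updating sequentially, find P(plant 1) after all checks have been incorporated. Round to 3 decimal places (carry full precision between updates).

Each posterior becomes the prior for the next update.
After 'flag': normaliser = 0.7·0.5500 + 0.6·0.2000 + 0.6·0.2500; P(plant 1) ≈ 0.5878, P(plant 2) ≈ 0.1832, P(plant 3) ≈ 0.2290
After 'flag': normaliser = 0.7·0.5878 + 0.6·0.1832 + 0.6·0.2290; P(plant 1) ≈ 0.6246, P(plant 2) ≈ 0.1669, P(plant 3) ≈ 0.2086

0.625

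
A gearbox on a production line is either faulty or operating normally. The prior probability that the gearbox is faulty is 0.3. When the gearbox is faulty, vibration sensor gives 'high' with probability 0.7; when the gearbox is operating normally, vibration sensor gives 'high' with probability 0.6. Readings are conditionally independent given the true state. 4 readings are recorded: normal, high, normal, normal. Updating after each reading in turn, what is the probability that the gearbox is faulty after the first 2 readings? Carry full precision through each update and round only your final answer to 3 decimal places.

0.273

After 'normal': P(faulty) = 0.3·0.3000 / (0.3·0.3000 + 0.4·0.7000) ≈ 0.2432
After 'high': P(faulty) = 0.7·0.2432 / (0.7·0.2432 + 0.6·0.7568) ≈ 0.2727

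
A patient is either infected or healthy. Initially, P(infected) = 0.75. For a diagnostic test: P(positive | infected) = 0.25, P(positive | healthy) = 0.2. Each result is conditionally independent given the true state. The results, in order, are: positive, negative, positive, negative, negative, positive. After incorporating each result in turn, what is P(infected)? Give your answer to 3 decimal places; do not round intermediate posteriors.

0.828

After 'positive': P(infected) = 0.25·0.7500 / (0.25·0.7500 + 0.2·0.2500) ≈ 0.7895
After 'negative': P(infected) = 0.75·0.7895 / (0.75·0.7895 + 0.8·0.2105) ≈ 0.7785
After 'positive': P(infected) = 0.25·0.7785 / (0.25·0.7785 + 0.2·0.2215) ≈ 0.8146
After 'negative': P(infected) = 0.75·0.8146 / (0.75·0.8146 + 0.8·0.1854) ≈ 0.8047
After 'negative': P(infected) = 0.75·0.8047 / (0.75·0.8047 + 0.8·0.1953) ≈ 0.7943
After 'positive': P(infected) = 0.25·0.7943 / (0.25·0.7943 + 0.2·0.2057) ≈ 0.8284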